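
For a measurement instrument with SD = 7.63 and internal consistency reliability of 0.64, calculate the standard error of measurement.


SEM = SD * sqrt(1 - rxx)
SEM = 7.63 * sqrt(1 - 0.64)
SEM = 7.63 * sqrt(0.36) = 7.63 * 0.6
SEM = 4.578

4.578


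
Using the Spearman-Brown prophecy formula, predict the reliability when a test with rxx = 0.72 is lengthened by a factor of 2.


r_new = (n * rxx) / (1 + (n-1) * rxx)
r_new = (2 * 0.72) / (1 + 1 * 0.72)
r_new = 1.44 / 1.72
r_new = 0.8372

0.8372


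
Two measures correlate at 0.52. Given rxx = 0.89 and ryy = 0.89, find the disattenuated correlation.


r_corrected = rxy / sqrt(rxx * ryy)
= 0.52 / sqrt(0.89 * 0.89)
= 0.52 / sqrt(0.7921)
= 0.52 / 0.89
r_corrected = 0.5843

0.5843


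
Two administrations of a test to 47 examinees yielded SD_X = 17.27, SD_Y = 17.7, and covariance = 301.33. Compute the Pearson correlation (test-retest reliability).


r = cov(X,Y) / (SD_X * SD_Y)
r = 301.33 / (17.27 * 17.7)
r = 301.33 / 305.679
r = 0.9858

0.9858


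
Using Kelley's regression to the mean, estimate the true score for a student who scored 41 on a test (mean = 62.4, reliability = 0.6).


T_est = rxx * X + (1 - rxx) * mean
T_est = 0.6 * 41 + 0.4 * 62.4
T_est = 24.6 + 24.96
T_est = 49.56

49.56


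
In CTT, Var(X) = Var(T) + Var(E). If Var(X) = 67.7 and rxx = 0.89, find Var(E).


var_true = rxx * var_obs = 0.89 * 67.7 = 60.253
var_error = var_obs - var_true
var_error = 67.7 - 60.253
var_error = 7.447

7.447


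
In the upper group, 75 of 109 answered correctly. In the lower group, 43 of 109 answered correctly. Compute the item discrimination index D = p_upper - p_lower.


p_upper = 75/109 = 0.6881
p_lower = 43/109 = 0.3945
D = 0.6881 - 0.3945 = 0.2936

0.2936


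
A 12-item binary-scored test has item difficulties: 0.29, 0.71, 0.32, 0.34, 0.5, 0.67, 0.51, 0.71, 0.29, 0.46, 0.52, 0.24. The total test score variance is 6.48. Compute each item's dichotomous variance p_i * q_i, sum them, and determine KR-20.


For each item, compute p_i * q_i:
  Item 1: 0.29 * 0.71 = 0.2059
  Item 2: 0.71 * 0.29 = 0.2059
  Item 3: 0.32 * 0.68 = 0.2176
  Item 4: 0.34 * 0.66 = 0.2244
  Item 5: 0.5 * 0.5 = 0.25
  Item 6: 0.67 * 0.33 = 0.2211
  Item 7: 0.51 * 0.49 = 0.2499
  Item 8: 0.71 * 0.29 = 0.2059
  Item 9: 0.29 * 0.71 = 0.2059
  Item 10: 0.46 * 0.54 = 0.2484
  Item 11: 0.52 * 0.48 = 0.2496
  Item 12: 0.24 * 0.76 = 0.1824
Sum(p_i * q_i) = 0.2059 + 0.2059 + 0.2176 + 0.2244 + 0.25 + 0.2211 + 0.2499 + 0.2059 + 0.2059 + 0.2484 + 0.2496 + 0.1824 = 2.667
KR-20 = (k/(k-1)) * (1 - Sum(p_i*q_i) / Var_total)
= (12/11) * (1 - 2.667/6.48)
= 1.0909 * 0.5884
KR-20 = 0.6419

0.6419


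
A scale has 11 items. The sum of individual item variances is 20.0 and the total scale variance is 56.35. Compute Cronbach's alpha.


alpha = (k/(k-1)) * (1 - sum(si^2)/s_total^2)
= (11/10) * (1 - 20.0/56.35)
alpha = 0.7096

0.7096


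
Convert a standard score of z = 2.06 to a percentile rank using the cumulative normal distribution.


CDF(z) = 0.5 * (1 + erf(z/sqrt(2)))
erf(1.4566) = 0.9606
CDF = 0.9803
Percentile rank = 0.9803 * 100 = 98.03

98.03


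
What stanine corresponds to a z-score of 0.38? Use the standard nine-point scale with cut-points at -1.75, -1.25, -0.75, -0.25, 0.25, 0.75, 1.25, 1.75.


Stanine boundaries: [-1.75, -1.25, -0.75, -0.25, 0.25, 0.75, 1.25, 1.75]
z = 0.38
Check each boundary:
  z >= -1.75 -> could be stanine 2
  z >= -1.25 -> could be stanine 3
  z >= -0.75 -> could be stanine 4
  z >= -0.25 -> could be stanine 5
  z >= 0.25 -> could be stanine 6
  z < 0.75
  z < 1.25
  z < 1.75
Highest qualifying boundary gives stanine = 6

6


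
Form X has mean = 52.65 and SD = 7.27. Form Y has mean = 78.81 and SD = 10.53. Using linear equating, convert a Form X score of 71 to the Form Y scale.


slope = SD_Y / SD_X = 10.53 / 7.27 ~ 1.4484
intercept = mean_Y - slope * mean_X = 78.81 - (10.53 / 7.27) * 52.65 ~ 2.5508
Y = slope * X + intercept. To avoid rounding drift from the rounded slope/intercept, evaluate the equivalent form Y = mean_Y + SD_Y * (X - mean_X) / SD_X at full precision:
Y = 78.81 + 10.53 * (71 - 52.65) / 7.27
Y = 78.81 + 10.53 * 18.35 / 7.27
Y = 78.81 + 193.2255 / 7.27
Y = 78.81 + 26.5785
Y = 105.3885

105.3885


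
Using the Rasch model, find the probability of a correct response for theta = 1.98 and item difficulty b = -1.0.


theta - b = 1.98 - -1.0 = 2.98
exp(-(theta - b)) = exp(-2.98) = 0.0508
P = 1 / (1 + 0.0508)
P = 0.9517

0.9517


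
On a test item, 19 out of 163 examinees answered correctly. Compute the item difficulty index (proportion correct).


Item difficulty p = number correct / total examinees
p = 19 / 163
p = 0.1166

0.1166


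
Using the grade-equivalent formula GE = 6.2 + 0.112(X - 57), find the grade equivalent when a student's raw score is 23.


raw - median = 23 - 57 = -34
slope * diff = 0.112 * -34 = -3.808
GE = 6.2 + -3.808
GE = 2.392

2.392


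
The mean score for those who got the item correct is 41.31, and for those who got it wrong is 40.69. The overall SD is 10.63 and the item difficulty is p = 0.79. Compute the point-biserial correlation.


q = 1 - p = 0.21
rpb = ((M1 - M0) / SD) * sqrt(p * q)
rpb = ((41.31 - 40.69) / 10.63) * sqrt(0.79 * 0.21)
rpb = 0.0238

0.0238


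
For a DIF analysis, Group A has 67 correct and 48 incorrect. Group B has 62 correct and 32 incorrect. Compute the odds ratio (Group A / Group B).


Odds_A = 67/48 = 1.3958
Odds_B = 62/32 = 1.9375
OR = Odds_A / Odds_B = 1.3958 / 1.9375
Exactly, OR = (67 * 32) / (48 * 62) = 2144 / 2976
OR = 0.7204

0.7204


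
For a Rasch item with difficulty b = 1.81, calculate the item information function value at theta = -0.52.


P = 1/(1+exp(-(-0.52-1.81))) = 0.0887
I = P*(1-P) = 0.0887 * 0.9113
I = 0.0808

0.0808


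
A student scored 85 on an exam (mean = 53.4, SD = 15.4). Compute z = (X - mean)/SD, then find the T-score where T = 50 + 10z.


z = (X - mean) / SD = (85 - 53.4) / 15.4
z = 31.6 / 15.4
z = 2.0519
T-score = T = 50 + 10z
Carry z at full precision (z = 31.6 / 15.4) into the conversion:
T-score = 50 + 10 * (31.6 / 15.4) = 50 + 316 / 15.4
T-score = 50 + 20.5195
T-score = 70.5195

70.5195


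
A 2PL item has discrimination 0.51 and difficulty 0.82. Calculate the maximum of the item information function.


For 2PL, max info at theta = b = 0.82
I_max = a^2 / 4 = 0.51^2 / 4
= 0.2601 / 4
I_max = 0.065

0.065


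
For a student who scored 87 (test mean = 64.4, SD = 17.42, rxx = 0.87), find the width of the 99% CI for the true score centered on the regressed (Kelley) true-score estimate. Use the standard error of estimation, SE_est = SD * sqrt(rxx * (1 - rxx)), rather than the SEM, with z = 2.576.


True score estimate = 0.87*87 + 0.13*64.4 = 84.062
SE_est = SD * sqrt(rxx * (1 - rxx)) = 17.42 * sqrt(0.87 * 0.13) = 17.42 * sqrt(0.1131) = 5.858406
CI = T_est +/- z * SE_est, so width = 2 * z * SE_est = 2 * 2.576 * 5.858406
Width = 30.1825

30.1825


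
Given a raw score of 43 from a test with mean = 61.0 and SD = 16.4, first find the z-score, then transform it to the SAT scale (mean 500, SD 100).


z = (X - mean) / SD = (43 - 61.0) / 16.4
z = -18.0 / 16.4
z = -1.0976
SAT-scale = SAT = 500 + 100z
Carry z at full precision (z = -18.0 / 16.4) into the conversion:
SAT-scale = 500 + 100 * (-18.0 / 16.4) = 500 + -1800 / 16.4
SAT-scale = 500 + -109.7561
SAT-scale = 390.2439

390.2439


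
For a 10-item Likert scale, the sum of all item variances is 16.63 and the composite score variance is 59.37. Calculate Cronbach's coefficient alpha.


alpha = (k/(k-1)) * (1 - sum(si^2)/s_total^2)
= (10/9) * (1 - 16.63/59.37)
alpha = 0.7999

0.7999


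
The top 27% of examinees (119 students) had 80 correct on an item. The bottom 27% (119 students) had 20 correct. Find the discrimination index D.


p_upper = 80/119 = 0.6723
p_lower = 20/119 = 0.1681
D = 0.6723 - 0.1681 = 0.5042

0.5042


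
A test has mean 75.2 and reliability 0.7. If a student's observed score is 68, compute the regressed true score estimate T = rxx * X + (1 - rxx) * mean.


T_est = rxx * X + (1 - rxx) * mean
T_est = 0.7 * 68 + 0.3 * 75.2
T_est = 47.6 + 22.56
T_est = 70.16

70.16


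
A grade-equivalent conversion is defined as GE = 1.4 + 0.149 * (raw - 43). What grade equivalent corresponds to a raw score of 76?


raw - median = 76 - 43 = 33
slope * diff = 0.149 * 33 = 4.917
GE = 1.4 + 4.917
GE = 6.317

6.317


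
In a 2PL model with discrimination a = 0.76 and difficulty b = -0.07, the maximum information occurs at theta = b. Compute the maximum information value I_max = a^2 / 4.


For 2PL, max info at theta = b = -0.07
I_max = a^2 / 4 = 0.76^2 / 4
= 0.5776 / 4
I_max = 0.1444

0.1444


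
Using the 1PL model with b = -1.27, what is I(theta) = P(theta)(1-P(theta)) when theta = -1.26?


P = 1/(1+exp(-(-1.26--1.27))) = 0.5025
I = P*(1-P) = 0.5025 * 0.4975
I = 0.25

0.25


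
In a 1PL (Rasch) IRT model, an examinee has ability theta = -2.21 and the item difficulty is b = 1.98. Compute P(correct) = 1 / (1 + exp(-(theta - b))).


theta - b = -2.21 - 1.98 = -4.19
exp(-(theta - b)) = exp(4.19) = 66.0228
P = 1 / (1 + 66.0228)
P = 0.0149

0.0149


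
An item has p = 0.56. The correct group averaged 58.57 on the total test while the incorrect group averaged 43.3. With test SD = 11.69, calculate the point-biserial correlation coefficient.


q = 1 - p = 0.44
rpb = ((M1 - M0) / SD) * sqrt(p * q)
rpb = ((58.57 - 43.3) / 11.69) * sqrt(0.56 * 0.44)
rpb = 0.6484

0.6484


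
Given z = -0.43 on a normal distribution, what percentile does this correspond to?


CDF(z) = 0.5 * (1 + erf(z/sqrt(2)))
erf(-0.3041) = -0.3328
CDF = 0.3336
Percentile rank = 0.3336 * 100 = 33.36

33.36


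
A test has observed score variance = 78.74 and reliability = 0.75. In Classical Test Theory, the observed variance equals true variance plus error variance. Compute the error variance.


var_true = rxx * var_obs = 0.75 * 78.74 = 59.055
var_error = var_obs - var_true
var_error = 78.74 - 59.055
var_error = 19.685

19.685


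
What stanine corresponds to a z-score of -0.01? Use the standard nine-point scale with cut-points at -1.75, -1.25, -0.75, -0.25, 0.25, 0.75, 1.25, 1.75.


Stanine boundaries: [-1.75, -1.25, -0.75, -0.25, 0.25, 0.75, 1.25, 1.75]
z = -0.01
Check each boundary:
  z >= -1.75 -> could be stanine 2
  z >= -1.25 -> could be stanine 3
  z >= -0.75 -> could be stanine 4
  z >= -0.25 -> could be stanine 5
  z < 0.25
  z < 0.75
  z < 1.25
  z < 1.75
Highest qualifying boundary gives stanine = 5

5


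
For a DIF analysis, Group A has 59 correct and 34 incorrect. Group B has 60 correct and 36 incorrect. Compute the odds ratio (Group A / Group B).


Odds_A = 59/34 = 1.7353
Odds_B = 60/36 = 1.6667
OR = Odds_A / Odds_B = 1.7353 / 1.6667
Exactly, OR = (59 * 36) / (34 * 60) = 2124 / 2040
OR = 1.0412

1.0412


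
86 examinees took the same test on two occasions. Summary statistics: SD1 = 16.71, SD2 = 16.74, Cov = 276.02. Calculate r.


r = cov(X,Y) / (SD_X * SD_Y)
r = 276.02 / (16.71 * 16.74)
r = 276.02 / 279.7254
r = 0.9868

0.9868


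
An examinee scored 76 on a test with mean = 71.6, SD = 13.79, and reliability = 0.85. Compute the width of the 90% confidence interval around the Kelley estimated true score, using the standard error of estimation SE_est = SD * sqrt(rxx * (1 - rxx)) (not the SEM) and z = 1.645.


True score estimate = 0.85*76 + 0.15*71.6 = 75.34
SE_est = SD * sqrt(rxx * (1 - rxx)) = 13.79 * sqrt(0.85 * 0.15) = 13.79 * sqrt(0.1275) = 4.924015
CI = T_est +/- z * SE_est, so width = 2 * z * SE_est = 2 * 1.645 * 4.924015
Width = 16.2

16.2


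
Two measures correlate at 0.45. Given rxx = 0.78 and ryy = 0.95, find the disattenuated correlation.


r_corrected = rxy / sqrt(rxx * ryy)
= 0.45 / sqrt(0.78 * 0.95)
= 0.45 / sqrt(0.741)
= 0.45 / 0.860814
r_corrected = 0.5228

0.5228


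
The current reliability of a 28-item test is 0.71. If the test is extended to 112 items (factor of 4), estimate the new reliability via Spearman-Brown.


r_new = (n * rxx) / (1 + (n-1) * rxx)
r_new = (4 * 0.71) / (1 + 3 * 0.71)
r_new = 2.84 / 3.13
r_new = 0.9073

0.9073


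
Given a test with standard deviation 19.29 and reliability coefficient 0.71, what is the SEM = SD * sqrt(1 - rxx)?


SEM = SD * sqrt(1 - rxx)
SEM = 19.29 * sqrt(1 - 0.71)
SEM = 19.29 * sqrt(0.29) = 19.29 * 0.538516
SEM = 10.388

10.388


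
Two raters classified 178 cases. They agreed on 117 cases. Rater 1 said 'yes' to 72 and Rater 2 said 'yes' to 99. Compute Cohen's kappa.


P_o = 117/178 = 0.657303
P_e = (72*99 + 106*79) / 31684 = 0.489269
kappa = (P_o - P_e) / (1 - P_e)
kappa = (0.657303 - 0.489269) / (1 - 0.489269)
kappa = 0.329

0.329


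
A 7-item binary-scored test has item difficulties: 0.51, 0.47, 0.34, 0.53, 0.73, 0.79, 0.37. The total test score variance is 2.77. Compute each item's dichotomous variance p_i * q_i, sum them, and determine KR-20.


For each item, compute p_i * q_i:
  Item 1: 0.51 * 0.49 = 0.2499
  Item 2: 0.47 * 0.53 = 0.2491
  Item 3: 0.34 * 0.66 = 0.2244
  Item 4: 0.53 * 0.47 = 0.2491
  Item 5: 0.73 * 0.27 = 0.1971
  Item 6: 0.79 * 0.21 = 0.1659
  Item 7: 0.37 * 0.63 = 0.2331
Sum(p_i * q_i) = 0.2499 + 0.2491 + 0.2244 + 0.2491 + 0.1971 + 0.1659 + 0.2331 = 1.5686
KR-20 = (k/(k-1)) * (1 - Sum(p_i*q_i) / Var_total)
= (7/6) * (1 - 1.5686/2.77)
= 1.1667 * 0.4337
KR-20 = 0.506

0.506


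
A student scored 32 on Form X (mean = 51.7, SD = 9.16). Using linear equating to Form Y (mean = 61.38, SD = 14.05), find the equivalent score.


slope = SD_Y / SD_X = 14.05 / 9.16 ~ 1.5338
intercept = mean_Y - slope * mean_X = 61.38 - (14.05 / 9.16) * 51.7 ~ -17.9197
Y = slope * X + intercept. To avoid rounding drift from the rounded slope/intercept, evaluate the equivalent form Y = mean_Y + SD_Y * (X - mean_X) / SD_X at full precision:
Y = 61.38 + 14.05 * (32 - 51.7) / 9.16
Y = 61.38 - 14.05 * 19.7 / 9.16
Y = 61.38 - 276.785 / 9.16
Y = 61.38 - 30.2167
Y = 31.1633

31.1633


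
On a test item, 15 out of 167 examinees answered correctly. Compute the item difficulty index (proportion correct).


Item difficulty p = number correct / total examinees
p = 15 / 167
p = 0.0898

0.0898


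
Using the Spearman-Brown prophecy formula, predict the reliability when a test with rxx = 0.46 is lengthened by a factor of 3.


r_new = (n * rxx) / (1 + (n-1) * rxx)
r_new = (3 * 0.46) / (1 + 2 * 0.46)
r_new = 1.38 / 1.92
r_new = 0.7188

0.7188


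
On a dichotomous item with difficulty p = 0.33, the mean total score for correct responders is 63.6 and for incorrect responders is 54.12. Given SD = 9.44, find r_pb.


q = 1 - p = 0.67
rpb = ((M1 - M0) / SD) * sqrt(p * q)
rpb = ((63.6 - 54.12) / 9.44) * sqrt(0.33 * 0.67)
rpb = 0.4722

0.4722


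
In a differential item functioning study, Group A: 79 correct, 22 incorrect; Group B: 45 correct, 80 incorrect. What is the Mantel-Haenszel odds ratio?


Odds_A = 79/22 = 3.5909
Odds_B = 45/80 = 0.5625
OR = Odds_A / Odds_B = 3.5909 / 0.5625
Exactly, OR = (79 * 80) / (22 * 45) = 6320 / 990
OR = 6.3838

6.3838


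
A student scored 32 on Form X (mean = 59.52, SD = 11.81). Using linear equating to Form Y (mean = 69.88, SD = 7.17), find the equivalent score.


slope = SD_Y / SD_X = 7.17 / 11.81 ~ 0.6071
intercept = mean_Y - slope * mean_X = 69.88 - (7.17 / 11.81) * 59.52 ~ 33.7447
Y = slope * X + intercept. To avoid rounding drift from the rounded slope/intercept, evaluate the equivalent form Y = mean_Y + SD_Y * (X - mean_X) / SD_X at full precision:
Y = 69.88 + 7.17 * (32 - 59.52) / 11.81
Y = 69.88 - 7.17 * 27.52 / 11.81
Y = 69.88 - 197.3184 / 11.81
Y = 69.88 - 16.7077
Y = 53.1723

53.1723


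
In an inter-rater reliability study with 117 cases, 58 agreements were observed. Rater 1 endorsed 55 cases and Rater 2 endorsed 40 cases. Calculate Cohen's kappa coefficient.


P_o = 58/117 = 0.495726
P_e = (55*40 + 62*77) / 13689 = 0.50946
kappa = (P_o - P_e) / (1 - P_e)
kappa = (0.495726 - 0.50946) / (1 - 0.50946)
kappa = -0.028

-0.028


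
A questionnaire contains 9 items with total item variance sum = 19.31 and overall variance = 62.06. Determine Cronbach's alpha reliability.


alpha = (k/(k-1)) * (1 - sum(si^2)/s_total^2)
= (9/8) * (1 - 19.31/62.06)
alpha = 0.775

0.775


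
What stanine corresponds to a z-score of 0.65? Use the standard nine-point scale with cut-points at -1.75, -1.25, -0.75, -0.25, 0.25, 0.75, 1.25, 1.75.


Stanine boundaries: [-1.75, -1.25, -0.75, -0.25, 0.25, 0.75, 1.25, 1.75]
z = 0.65
Check each boundary:
  z >= -1.75 -> could be stanine 2
  z >= -1.25 -> could be stanine 3
  z >= -0.75 -> could be stanine 4
  z >= -0.25 -> could be stanine 5
  z >= 0.25 -> could be stanine 6
  z < 0.75
  z < 1.25
  z < 1.75
Highest qualifying boundary gives stanine = 6

6


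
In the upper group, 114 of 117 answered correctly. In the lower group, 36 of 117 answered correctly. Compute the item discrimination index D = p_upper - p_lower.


p_upper = 114/117 = 0.9744
p_lower = 36/117 = 0.3077
D = 0.9744 - 0.3077 = 0.6667

0.6667


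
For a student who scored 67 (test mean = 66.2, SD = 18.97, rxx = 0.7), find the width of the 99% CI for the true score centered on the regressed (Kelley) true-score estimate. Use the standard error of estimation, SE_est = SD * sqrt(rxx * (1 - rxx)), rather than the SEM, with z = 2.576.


True score estimate = 0.7*67 + 0.3*66.2 = 66.76
SE_est = SD * sqrt(rxx * (1 - rxx)) = 18.97 * sqrt(0.7 * 0.3) = 18.97 * sqrt(0.21) = 8.693146
CI = T_est +/- z * SE_est, so width = 2 * z * SE_est = 2 * 2.576 * 8.693146
Width = 44.7871

44.7871


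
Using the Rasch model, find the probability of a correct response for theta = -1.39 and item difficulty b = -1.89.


theta - b = -1.39 - -1.89 = 0.5
exp(-(theta - b)) = exp(-0.5) = 0.6065
P = 1 / (1 + 0.6065)
P = 0.6225

0.6225


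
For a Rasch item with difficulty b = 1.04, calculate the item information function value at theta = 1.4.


P = 1/(1+exp(-(1.4-1.04))) = 0.589
I = P*(1-P) = 0.589 * 0.411
I = 0.2421

0.2421


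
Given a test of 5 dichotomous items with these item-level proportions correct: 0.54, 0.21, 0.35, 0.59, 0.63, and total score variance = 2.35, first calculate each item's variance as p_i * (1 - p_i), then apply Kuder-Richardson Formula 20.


For each item, compute p_i * q_i:
  Item 1: 0.54 * 0.46 = 0.2484
  Item 2: 0.21 * 0.79 = 0.1659
  Item 3: 0.35 * 0.65 = 0.2275
  Item 4: 0.59 * 0.41 = 0.2419
  Item 5: 0.63 * 0.37 = 0.2331
Sum(p_i * q_i) = 0.2484 + 0.1659 + 0.2275 + 0.2419 + 0.2331 = 1.1168
KR-20 = (k/(k-1)) * (1 - Sum(p_i*q_i) / Var_total)
= (5/4) * (1 - 1.1168/2.35)
= 1.25 * 0.5248
KR-20 = 0.656

0.656


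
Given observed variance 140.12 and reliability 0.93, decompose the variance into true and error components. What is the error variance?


var_true = rxx * var_obs = 0.93 * 140.12 = 130.3116
var_error = var_obs - var_true
var_error = 140.12 - 130.3116
var_error = 9.8084

9.8084


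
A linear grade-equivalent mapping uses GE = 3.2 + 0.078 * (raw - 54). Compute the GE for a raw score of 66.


raw - median = 66 - 54 = 12
slope * diff = 0.078 * 12 = 0.936
GE = 3.2 + 0.936
GE = 4.136

4.136


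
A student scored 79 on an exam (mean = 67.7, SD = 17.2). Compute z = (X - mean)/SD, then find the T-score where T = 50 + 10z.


z = (X - mean) / SD = (79 - 67.7) / 17.2
z = 11.3 / 17.2
z = 0.657
T-score = T = 50 + 10z
Carry z at full precision (z = 11.3 / 17.2) into the conversion:
T-score = 50 + 10 * (11.3 / 17.2) = 50 + 113 / 17.2
T-score = 50 + 6.5698
T-score = 56.5698

56.5698


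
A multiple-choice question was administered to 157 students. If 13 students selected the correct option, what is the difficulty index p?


Item difficulty p = number correct / total examinees
p = 13 / 157
p = 0.0828

0.0828


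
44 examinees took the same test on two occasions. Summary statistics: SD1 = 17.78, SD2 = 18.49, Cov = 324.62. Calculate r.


r = cov(X,Y) / (SD_X * SD_Y)
r = 324.62 / (17.78 * 18.49)
r = 324.62 / 328.7522
r = 0.9874

0.9874


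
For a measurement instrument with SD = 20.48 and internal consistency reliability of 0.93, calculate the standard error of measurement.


SEM = SD * sqrt(1 - rxx)
SEM = 20.48 * sqrt(1 - 0.93)
SEM = 20.48 * sqrt(0.07) = 20.48 * 0.264575
SEM = 5.4185

5.4185


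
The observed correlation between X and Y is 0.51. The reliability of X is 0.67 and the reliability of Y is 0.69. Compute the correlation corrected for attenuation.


r_corrected = rxy / sqrt(rxx * ryy)
= 0.51 / sqrt(0.67 * 0.69)
= 0.51 / sqrt(0.4623)
= 0.51 / 0.679926
r_corrected = 0.7501

0.7501


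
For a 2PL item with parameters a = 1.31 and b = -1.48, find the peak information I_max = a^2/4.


For 2PL, max info at theta = b = -1.48
I_max = a^2 / 4 = 1.31^2 / 4
= 1.7161 / 4
I_max = 0.429

0.429


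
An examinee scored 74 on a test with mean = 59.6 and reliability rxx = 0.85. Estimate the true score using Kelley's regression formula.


T_est = rxx * X + (1 - rxx) * mean
T_est = 0.85 * 74 + 0.15 * 59.6
T_est = 62.9 + 8.94
T_est = 71.84

71.84


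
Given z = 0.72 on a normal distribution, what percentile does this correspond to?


CDF(z) = 0.5 * (1 + erf(z/sqrt(2)))
erf(0.5091) = 0.5285
CDF = 0.7642
Percentile rank = 0.7642 * 100 = 76.42

76.42


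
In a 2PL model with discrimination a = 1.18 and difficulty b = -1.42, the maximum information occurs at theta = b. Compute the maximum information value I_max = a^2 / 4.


For 2PL, max info at theta = b = -1.42
I_max = a^2 / 4 = 1.18^2 / 4
= 1.3924 / 4
I_max = 0.3481

0.3481


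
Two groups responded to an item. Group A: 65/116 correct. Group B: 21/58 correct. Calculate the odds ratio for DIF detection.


Odds_A = 65/51 = 1.2745
Odds_B = 21/37 = 0.5676
OR = Odds_A / Odds_B = 1.2745 / 0.5676
Exactly, OR = (65 * 37) / (51 * 21) = 2405 / 1071
OR = 2.2456

2.2456


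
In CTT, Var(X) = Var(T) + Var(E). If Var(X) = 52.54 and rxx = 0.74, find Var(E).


var_true = rxx * var_obs = 0.74 * 52.54 = 38.8796
var_error = var_obs - var_true
var_error = 52.54 - 38.8796
var_error = 13.6604

13.6604


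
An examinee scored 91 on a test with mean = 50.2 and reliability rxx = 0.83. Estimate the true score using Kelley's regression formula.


T_est = rxx * X + (1 - rxx) * mean
T_est = 0.83 * 91 + 0.17 * 50.2
T_est = 75.53 + 8.534
T_est = 84.064

84.064


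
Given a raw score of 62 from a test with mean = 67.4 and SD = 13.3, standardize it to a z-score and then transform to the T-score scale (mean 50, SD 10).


z = (X - mean) / SD = (62 - 67.4) / 13.3
z = -5.4 / 13.3
z = -0.406
T-score = T = 50 + 10z
Carry z at full precision (z = -5.4 / 13.3) into the conversion:
T-score = 50 + 10 * (-5.4 / 13.3) = 50 + -54 / 13.3
T-score = 50 + -4.0602
T-score = 45.9398

45.9398


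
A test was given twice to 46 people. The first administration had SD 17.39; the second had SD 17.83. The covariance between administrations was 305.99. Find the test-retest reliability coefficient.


r = cov(X,Y) / (SD_X * SD_Y)
r = 305.99 / (17.39 * 17.83)
r = 305.99 / 310.0637
r = 0.9869

0.9869


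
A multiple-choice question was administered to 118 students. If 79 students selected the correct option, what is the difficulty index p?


Item difficulty p = number correct / total examinees
p = 79 / 118
p = 0.6695

0.6695


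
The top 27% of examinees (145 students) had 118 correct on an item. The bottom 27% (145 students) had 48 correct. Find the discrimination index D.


p_upper = 118/145 = 0.8138
p_lower = 48/145 = 0.331
D = 0.8138 - 0.331 = 0.4828

0.4828


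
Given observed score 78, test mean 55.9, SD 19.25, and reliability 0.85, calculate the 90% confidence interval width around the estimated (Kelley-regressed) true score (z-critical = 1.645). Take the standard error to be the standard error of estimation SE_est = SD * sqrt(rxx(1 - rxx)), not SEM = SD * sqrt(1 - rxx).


True score estimate = 0.85*78 + 0.15*55.9 = 74.685
SE_est = SD * sqrt(rxx * (1 - rxx)) = 19.25 * sqrt(0.85 * 0.15) = 19.25 * sqrt(0.1275) = 6.873625
CI = T_est +/- z * SE_est, so width = 2 * z * SE_est = 2 * 1.645 * 6.873625
Width = 22.6142

22.6142


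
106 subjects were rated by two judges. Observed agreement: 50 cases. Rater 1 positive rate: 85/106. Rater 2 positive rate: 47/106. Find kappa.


P_o = 50/106 = 0.471698
P_e = (85*47 + 21*59) / 11236 = 0.465824
kappa = (P_o - P_e) / (1 - P_e)
kappa = (0.471698 - 0.465824) / (1 - 0.465824)
kappa = 0.011

0.011


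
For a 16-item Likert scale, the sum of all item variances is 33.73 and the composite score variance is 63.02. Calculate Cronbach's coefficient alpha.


alpha = (k/(k-1)) * (1 - sum(si^2)/s_total^2)
= (16/15) * (1 - 33.73/63.02)
alpha = 0.4958

0.4958


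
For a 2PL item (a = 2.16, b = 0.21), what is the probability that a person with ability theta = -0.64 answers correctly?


a*(theta - b) = 2.16 * (-0.64 - 0.21) = -1.836
exp(--1.836) = 6.2714
P = 1 / (1 + 6.2714)
P = 0.1375

0.1375


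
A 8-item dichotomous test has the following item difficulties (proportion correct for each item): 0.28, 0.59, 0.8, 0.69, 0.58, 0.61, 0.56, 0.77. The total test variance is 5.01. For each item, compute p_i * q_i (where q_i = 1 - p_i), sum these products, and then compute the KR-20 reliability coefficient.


For each item, compute p_i * q_i:
  Item 1: 0.28 * 0.72 = 0.2016
  Item 2: 0.59 * 0.41 = 0.2419
  Item 3: 0.8 * 0.2 = 0.16
  Item 4: 0.69 * 0.31 = 0.2139
  Item 5: 0.58 * 0.42 = 0.2436
  Item 6: 0.61 * 0.39 = 0.2379
  Item 7: 0.56 * 0.44 = 0.2464
  Item 8: 0.77 * 0.23 = 0.1771
Sum(p_i * q_i) = 0.2016 + 0.2419 + 0.16 + 0.2139 + 0.2436 + 0.2379 + 0.2464 + 0.1771 = 1.7224
KR-20 = (k/(k-1)) * (1 - Sum(p_i*q_i) / Var_total)
= (8/7) * (1 - 1.7224/5.01)
= 1.1429 * 0.6562
KR-20 = 0.75

0.75


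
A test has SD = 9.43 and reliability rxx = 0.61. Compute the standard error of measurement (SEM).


SEM = SD * sqrt(1 - rxx)
SEM = 9.43 * sqrt(1 - 0.61)
SEM = 9.43 * sqrt(0.39) = 9.43 * 0.6245
SEM = 5.889

5.889


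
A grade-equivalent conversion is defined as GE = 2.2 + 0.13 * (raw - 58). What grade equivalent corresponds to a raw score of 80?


raw - median = 80 - 58 = 22
slope * diff = 0.13 * 22 = 2.86
GE = 2.2 + 2.86
GE = 5.06

5.06


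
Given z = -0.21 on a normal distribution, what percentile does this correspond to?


CDF(z) = 0.5 * (1 + erf(z/sqrt(2)))
erf(-0.1485) = -0.1663
CDF = 0.4168
Percentile rank = 0.4168 * 100 = 41.68

41.68


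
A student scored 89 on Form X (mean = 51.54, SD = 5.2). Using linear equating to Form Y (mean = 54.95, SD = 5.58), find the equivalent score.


slope = SD_Y / SD_X = 5.58 / 5.2 ~ 1.0731
intercept = mean_Y - slope * mean_X = 54.95 - (5.58 / 5.2) * 51.54 ~ -0.3564
Y = slope * X + intercept. To avoid rounding drift from the rounded slope/intercept, evaluate the equivalent form Y = mean_Y + SD_Y * (X - mean_X) / SD_X at full precision:
Y = 54.95 + 5.58 * (89 - 51.54) / 5.2
Y = 54.95 + 5.58 * 37.46 / 5.2
Y = 54.95 + 209.0268 / 5.2
Y = 54.95 + 40.1975
Y = 95.1475

95.1475


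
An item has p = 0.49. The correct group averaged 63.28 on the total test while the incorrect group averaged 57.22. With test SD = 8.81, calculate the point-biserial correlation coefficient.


q = 1 - p = 0.51
rpb = ((M1 - M0) / SD) * sqrt(p * q)
rpb = ((63.28 - 57.22) / 8.81) * sqrt(0.49 * 0.51)
rpb = 0.3439

0.3439


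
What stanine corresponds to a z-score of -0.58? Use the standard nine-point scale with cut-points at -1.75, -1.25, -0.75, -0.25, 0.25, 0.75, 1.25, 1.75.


Stanine boundaries: [-1.75, -1.25, -0.75, -0.25, 0.25, 0.75, 1.25, 1.75]
z = -0.58
Check each boundary:
  z >= -1.75 -> could be stanine 2
  z >= -1.25 -> could be stanine 3
  z >= -0.75 -> could be stanine 4
  z < -0.25
  z < 0.25
  z < 0.75
  z < 1.25
  z < 1.75
Highest qualifying boundary gives stanine = 4

4


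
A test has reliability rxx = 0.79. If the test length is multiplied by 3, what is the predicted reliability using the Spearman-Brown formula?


r_new = (n * rxx) / (1 + (n-1) * rxx)
r_new = (3 * 0.79) / (1 + 2 * 0.79)
r_new = 2.37 / 2.58
r_new = 0.9186

0.9186


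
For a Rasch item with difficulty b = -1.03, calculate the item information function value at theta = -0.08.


P = 1/(1+exp(-(-0.08--1.03))) = 0.7211
I = P*(1-P) = 0.7211 * 0.2789
I = 0.2011

0.2011


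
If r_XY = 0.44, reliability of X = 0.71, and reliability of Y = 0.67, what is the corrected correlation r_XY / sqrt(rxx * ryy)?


r_corrected = rxy / sqrt(rxx * ryy)
= 0.44 / sqrt(0.71 * 0.67)
= 0.44 / sqrt(0.4757)
= 0.44 / 0.68971
r_corrected = 0.6379

0.6379


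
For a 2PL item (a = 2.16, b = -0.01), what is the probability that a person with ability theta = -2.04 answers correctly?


a*(theta - b) = 2.16 * (-2.04 - -0.01) = -4.3848
exp(--4.3848) = 80.2222
P = 1 / (1 + 80.2222)
P = 0.0123

0.0123


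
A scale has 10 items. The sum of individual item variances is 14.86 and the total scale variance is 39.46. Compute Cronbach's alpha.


alpha = (k/(k-1)) * (1 - sum(si^2)/s_total^2)
= (10/9) * (1 - 14.86/39.46)
alpha = 0.6927

0.6927


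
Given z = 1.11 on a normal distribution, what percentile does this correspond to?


CDF(z) = 0.5 * (1 + erf(z/sqrt(2)))
erf(0.7849) = 0.733
CDF = 0.8665
Percentile rank = 0.8665 * 100 = 86.65

86.65


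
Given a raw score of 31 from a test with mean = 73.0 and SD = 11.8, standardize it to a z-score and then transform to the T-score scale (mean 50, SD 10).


z = (X - mean) / SD = (31 - 73.0) / 11.8
z = -42.0 / 11.8
z = -3.5593
T-score = T = 50 + 10z
Carry z at full precision (z = -42.0 / 11.8) into the conversion:
T-score = 50 + 10 * (-42.0 / 11.8) = 50 + -420 / 11.8
T-score = 50 + -35.5932
T-score = 14.4068

14.4068


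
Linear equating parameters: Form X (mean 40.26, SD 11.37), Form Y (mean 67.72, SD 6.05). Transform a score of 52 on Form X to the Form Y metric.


slope = SD_Y / SD_X = 6.05 / 11.37 ~ 0.5321
intercept = mean_Y - slope * mean_X = 67.72 - (6.05 / 11.37) * 40.26 ~ 46.2976
Y = slope * X + intercept. To avoid rounding drift from the rounded slope/intercept, evaluate the equivalent form Y = mean_Y + SD_Y * (X - mean_X) / SD_X at full precision:
Y = 67.72 + 6.05 * (52 - 40.26) / 11.37
Y = 67.72 + 6.05 * 11.74 / 11.37
Y = 67.72 + 71.027 / 11.37
Y = 67.72 + 6.2469
Y = 73.9669

73.9669


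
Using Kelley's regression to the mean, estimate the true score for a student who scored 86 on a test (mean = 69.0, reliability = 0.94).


T_est = rxx * X + (1 - rxx) * mean
T_est = 0.94 * 86 + 0.06 * 69.0
T_est = 80.84 + 4.14
T_est = 84.98

84.98


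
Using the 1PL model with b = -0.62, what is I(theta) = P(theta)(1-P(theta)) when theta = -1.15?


P = 1/(1+exp(-(-1.15--0.62))) = 0.3705
I = P*(1-P) = 0.3705 * 0.6295
I = 0.2332

0.2332


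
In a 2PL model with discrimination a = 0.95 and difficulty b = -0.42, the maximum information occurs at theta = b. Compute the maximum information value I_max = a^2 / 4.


For 2PL, max info at theta = b = -0.42
I_max = a^2 / 4 = 0.95^2 / 4
= 0.9025 / 4
I_max = 0.2256

0.2256


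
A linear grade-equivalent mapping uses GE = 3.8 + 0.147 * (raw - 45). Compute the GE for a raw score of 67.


raw - median = 67 - 45 = 22
slope * diff = 0.147 * 22 = 3.234
GE = 3.8 + 3.234
GE = 7.034

7.034


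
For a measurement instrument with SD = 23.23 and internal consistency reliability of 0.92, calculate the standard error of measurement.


SEM = SD * sqrt(1 - rxx)
SEM = 23.23 * sqrt(1 - 0.92)
SEM = 23.23 * sqrt(0.08) = 23.23 * 0.282843
SEM = 6.5704

6.5704


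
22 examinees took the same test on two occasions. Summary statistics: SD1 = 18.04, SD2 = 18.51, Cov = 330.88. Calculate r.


r = cov(X,Y) / (SD_X * SD_Y)
r = 330.88 / (18.04 * 18.51)
r = 330.88 / 333.9204
r = 0.9909

0.9909


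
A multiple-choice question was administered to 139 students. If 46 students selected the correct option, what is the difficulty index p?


Item difficulty p = number correct / total examinees
p = 46 / 139
p = 0.3309

0.3309


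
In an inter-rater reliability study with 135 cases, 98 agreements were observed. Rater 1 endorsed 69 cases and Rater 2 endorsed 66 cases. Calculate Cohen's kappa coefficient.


P_o = 98/135 = 0.725926
P_e = (69*66 + 66*69) / 18225 = 0.499753
kappa = (P_o - P_e) / (1 - P_e)
kappa = (0.725926 - 0.499753) / (1 - 0.499753)
kappa = 0.4521

0.4521


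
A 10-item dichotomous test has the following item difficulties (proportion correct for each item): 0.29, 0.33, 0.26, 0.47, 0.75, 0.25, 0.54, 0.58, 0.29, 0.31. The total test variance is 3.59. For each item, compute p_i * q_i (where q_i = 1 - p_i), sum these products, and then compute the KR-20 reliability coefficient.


For each item, compute p_i * q_i:
  Item 1: 0.29 * 0.71 = 0.2059
  Item 2: 0.33 * 0.67 = 0.2211
  Item 3: 0.26 * 0.74 = 0.1924
  Item 4: 0.47 * 0.53 = 0.2491
  Item 5: 0.75 * 0.25 = 0.1875
  Item 6: 0.25 * 0.75 = 0.1875
  Item 7: 0.54 * 0.46 = 0.2484
  Item 8: 0.58 * 0.42 = 0.2436
  Item 9: 0.29 * 0.71 = 0.2059
  Item 10: 0.31 * 0.69 = 0.2139
Sum(p_i * q_i) = 0.2059 + 0.2211 + 0.1924 + 0.2491 + 0.1875 + 0.1875 + 0.2484 + 0.2436 + 0.2059 + 0.2139 = 2.1553
KR-20 = (k/(k-1)) * (1 - Sum(p_i*q_i) / Var_total)
= (10/9) * (1 - 2.1553/3.59)
= 1.1111 * 0.3996
KR-20 = 0.444

0.444


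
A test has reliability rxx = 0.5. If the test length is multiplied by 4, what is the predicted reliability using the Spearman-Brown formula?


r_new = (n * rxx) / (1 + (n-1) * rxx)
r_new = (4 * 0.5) / (1 + 3 * 0.5)
r_new = 2.0 / 2.5
r_new = 0.8

0.8


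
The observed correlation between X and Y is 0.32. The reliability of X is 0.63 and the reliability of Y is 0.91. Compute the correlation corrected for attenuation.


r_corrected = rxy / sqrt(rxx * ryy)
= 0.32 / sqrt(0.63 * 0.91)
= 0.32 / sqrt(0.5733)
= 0.32 / 0.757166
r_corrected = 0.4226

0.4226


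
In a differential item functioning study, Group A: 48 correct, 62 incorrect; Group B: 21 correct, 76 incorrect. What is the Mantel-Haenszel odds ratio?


Odds_A = 48/62 = 0.7742
Odds_B = 21/76 = 0.2763
OR = Odds_A / Odds_B = 0.7742 / 0.2763
Exactly, OR = (48 * 76) / (62 * 21) = 3648 / 1302
OR = 2.8018

2.8018


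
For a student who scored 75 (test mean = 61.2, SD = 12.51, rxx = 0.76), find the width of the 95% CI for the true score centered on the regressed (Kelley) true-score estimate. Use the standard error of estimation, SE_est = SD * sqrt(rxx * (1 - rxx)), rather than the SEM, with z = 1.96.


True score estimate = 0.76*75 + 0.24*61.2 = 71.688
SE_est = SD * sqrt(rxx * (1 - rxx)) = 12.51 * sqrt(0.76 * 0.24) = 12.51 * sqrt(0.1824) = 5.34281
CI = T_est +/- z * SE_est, so width = 2 * z * SE_est = 2 * 1.96 * 5.34281
Width = 20.9438

20.9438


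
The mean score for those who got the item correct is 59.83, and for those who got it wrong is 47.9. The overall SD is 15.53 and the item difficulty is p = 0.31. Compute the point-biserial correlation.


q = 1 - p = 0.69
rpb = ((M1 - M0) / SD) * sqrt(p * q)
rpb = ((59.83 - 47.9) / 15.53) * sqrt(0.31 * 0.69)
rpb = 0.3553

0.3553


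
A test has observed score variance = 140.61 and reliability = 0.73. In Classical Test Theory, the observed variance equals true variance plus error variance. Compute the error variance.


var_true = rxx * var_obs = 0.73 * 140.61 = 102.6453
var_error = var_obs - var_true
var_error = 140.61 - 102.6453
var_error = 37.9647

37.9647


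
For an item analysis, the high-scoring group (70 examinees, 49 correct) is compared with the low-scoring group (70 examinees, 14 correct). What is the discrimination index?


p_upper = 49/70 = 0.7
p_lower = 14/70 = 0.2
D = 0.7 - 0.2 = 0.5

0.5


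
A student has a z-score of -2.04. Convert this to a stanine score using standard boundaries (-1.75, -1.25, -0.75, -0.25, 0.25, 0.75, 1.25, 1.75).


Stanine boundaries: [-1.75, -1.25, -0.75, -0.25, 0.25, 0.75, 1.25, 1.75]
z = -2.04
Check each boundary:
  z < -1.75
  z < -1.25
  z < -0.75
  z < -0.25
  z < 0.25
  z < 0.75
  z < 1.25
  z < 1.75
Highest qualifying boundary gives stanine = 1

1


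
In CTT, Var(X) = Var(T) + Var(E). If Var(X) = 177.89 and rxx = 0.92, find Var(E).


var_true = rxx * var_obs = 0.92 * 177.89 = 163.6588
var_error = var_obs - var_true
var_error = 177.89 - 163.6588
var_error = 14.2312

14.2312


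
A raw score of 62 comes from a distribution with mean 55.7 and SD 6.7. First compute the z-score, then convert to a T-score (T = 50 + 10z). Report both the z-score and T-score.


z = (X - mean) / SD = (62 - 55.7) / 6.7
z = 6.3 / 6.7
z = 0.9403
T-score = T = 50 + 10z
Carry z at full precision (z = 6.3 / 6.7) into the conversion:
T-score = 50 + 10 * (6.3 / 6.7) = 50 + 63 / 6.7
T-score = 50 + 9.403
T-score = 59.403

59.403


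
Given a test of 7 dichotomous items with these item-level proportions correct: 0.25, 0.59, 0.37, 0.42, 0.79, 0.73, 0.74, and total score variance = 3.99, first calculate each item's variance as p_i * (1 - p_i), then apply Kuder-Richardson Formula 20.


For each item, compute p_i * q_i:
  Item 1: 0.25 * 0.75 = 0.1875
  Item 2: 0.59 * 0.41 = 0.2419
  Item 3: 0.37 * 0.63 = 0.2331
  Item 4: 0.42 * 0.58 = 0.2436
  Item 5: 0.79 * 0.21 = 0.1659
  Item 6: 0.73 * 0.27 = 0.1971
  Item 7: 0.74 * 0.26 = 0.1924
Sum(p_i * q_i) = 0.1875 + 0.2419 + 0.2331 + 0.2436 + 0.1659 + 0.1971 + 0.1924 = 1.4615
KR-20 = (k/(k-1)) * (1 - Sum(p_i*q_i) / Var_total)
= (7/6) * (1 - 1.4615/3.99)
= 1.1667 * 0.6337
KR-20 = 0.7393

0.7393


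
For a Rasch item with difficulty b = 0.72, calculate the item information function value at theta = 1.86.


P = 1/(1+exp(-(1.86-0.72))) = 0.7577
I = P*(1-P) = 0.7577 * 0.2423
I = 0.1836

0.1836


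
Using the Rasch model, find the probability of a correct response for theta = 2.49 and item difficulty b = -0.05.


theta - b = 2.49 - -0.05 = 2.54
exp(-(theta - b)) = exp(-2.54) = 0.0789
P = 1 / (1 + 0.0789)
P = 0.9269

0.9269


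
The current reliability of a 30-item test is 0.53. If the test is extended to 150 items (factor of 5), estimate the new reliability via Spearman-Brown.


r_new = (n * rxx) / (1 + (n-1) * rxx)
r_new = (5 * 0.53) / (1 + 4 * 0.53)
r_new = 2.65 / 3.12
r_new = 0.8494

0.8494


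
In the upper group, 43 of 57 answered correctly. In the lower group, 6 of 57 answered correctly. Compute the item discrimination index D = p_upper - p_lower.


p_upper = 43/57 = 0.7544
p_lower = 6/57 = 0.1053
D = 0.7544 - 0.1053 = 0.6491

0.6491


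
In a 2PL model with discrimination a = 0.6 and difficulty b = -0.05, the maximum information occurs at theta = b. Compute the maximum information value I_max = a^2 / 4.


For 2PL, max info at theta = b = -0.05
I_max = a^2 / 4 = 0.6^2 / 4
= 0.36 / 4
I_max = 0.09

0.09


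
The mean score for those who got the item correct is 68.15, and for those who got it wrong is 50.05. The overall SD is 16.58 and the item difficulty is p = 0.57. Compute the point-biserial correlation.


q = 1 - p = 0.43
rpb = ((M1 - M0) / SD) * sqrt(p * q)
rpb = ((68.15 - 50.05) / 16.58) * sqrt(0.57 * 0.43)
rpb = 0.5405

0.5405


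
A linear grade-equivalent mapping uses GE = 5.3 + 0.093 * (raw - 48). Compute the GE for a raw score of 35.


raw - median = 35 - 48 = -13
slope * diff = 0.093 * -13 = -1.209
GE = 5.3 + -1.209
GE = 4.091

4.091


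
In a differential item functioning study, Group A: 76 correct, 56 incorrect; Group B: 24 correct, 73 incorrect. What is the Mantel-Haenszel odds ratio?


Odds_A = 76/56 = 1.3571
Odds_B = 24/73 = 0.3288
OR = Odds_A / Odds_B = 1.3571 / 0.3288
Exactly, OR = (76 * 73) / (56 * 24) = 5548 / 1344
OR = 4.128

4.128


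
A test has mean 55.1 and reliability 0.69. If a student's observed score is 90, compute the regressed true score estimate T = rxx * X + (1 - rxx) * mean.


T_est = rxx * X + (1 - rxx) * mean
T_est = 0.69 * 90 + 0.31 * 55.1
T_est = 62.1 + 17.081
T_est = 79.181

79.181


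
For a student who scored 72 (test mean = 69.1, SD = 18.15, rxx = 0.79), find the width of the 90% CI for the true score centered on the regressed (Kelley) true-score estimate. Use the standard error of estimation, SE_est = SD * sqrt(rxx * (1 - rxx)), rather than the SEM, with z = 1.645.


True score estimate = 0.79*72 + 0.21*69.1 = 71.391
SE_est = SD * sqrt(rxx * (1 - rxx)) = 18.15 * sqrt(0.79 * 0.21) = 18.15 * sqrt(0.1659) = 7.392645
CI = T_est +/- z * SE_est, so width = 2 * z * SE_est = 2 * 1.645 * 7.392645
Width = 24.3218

24.3218
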